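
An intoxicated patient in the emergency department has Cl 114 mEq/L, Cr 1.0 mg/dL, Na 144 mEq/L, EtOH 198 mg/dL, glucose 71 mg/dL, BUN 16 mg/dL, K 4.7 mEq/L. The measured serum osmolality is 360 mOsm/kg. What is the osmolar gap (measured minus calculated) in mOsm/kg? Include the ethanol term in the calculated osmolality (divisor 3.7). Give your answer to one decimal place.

8.8 mOsm/kg

Calculated osmolality = 2·Na + glucose/18 + BUN/2.8 + ethanol/3.7
= 2·144 + 71/18 + 16/2.8 + 198/3.7
= 288 + 3.94 + 5.71 + 53.51
= 351.16 mOsm/kg ≈ 351.2 mOsm/kg
Osmolar gap = measured − calculated = 360 − 351.2 = 8.8 mOsm/kg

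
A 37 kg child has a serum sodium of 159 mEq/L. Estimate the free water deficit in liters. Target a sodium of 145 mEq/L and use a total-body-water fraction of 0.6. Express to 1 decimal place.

2.1 L

TBW = 0.6 · 37 = 22.2 L
Free water deficit = TBW · (Na/145 − 1)
= 22.2 · (159/145 − 1)
= 22.2 · 0.0966
= 2.14 L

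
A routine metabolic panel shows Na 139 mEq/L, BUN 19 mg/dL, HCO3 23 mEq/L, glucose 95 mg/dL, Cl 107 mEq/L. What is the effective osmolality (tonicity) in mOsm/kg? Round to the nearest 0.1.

283.3 mOsm/kg

Effective osmolality excludes urea (freely permeant across cell membranes):
2·Na + glucose/18
= 2·139 + 95/18
= 278 + 5.28
= 283.28 mOsm/kg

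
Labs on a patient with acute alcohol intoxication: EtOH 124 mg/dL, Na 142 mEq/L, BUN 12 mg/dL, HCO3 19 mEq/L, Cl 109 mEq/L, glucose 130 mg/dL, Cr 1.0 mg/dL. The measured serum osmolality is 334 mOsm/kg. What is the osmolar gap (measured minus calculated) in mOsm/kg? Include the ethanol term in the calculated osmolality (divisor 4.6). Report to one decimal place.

11.5 mOsm/kg

Calculated osmolality = 2·Na + glucose/18 + BUN/2.8 + ethanol/4.6
= 2·142 + 130/18 + 12/2.8 + 124/4.6
= 284 + 7.22 + 4.29 + 26.96
= 322.47 mOsm/kg ≈ 322.5 mOsm/kg
Osmolar gap = measured − calculated = 334 − 322.5 = 11.5 mOsm/kg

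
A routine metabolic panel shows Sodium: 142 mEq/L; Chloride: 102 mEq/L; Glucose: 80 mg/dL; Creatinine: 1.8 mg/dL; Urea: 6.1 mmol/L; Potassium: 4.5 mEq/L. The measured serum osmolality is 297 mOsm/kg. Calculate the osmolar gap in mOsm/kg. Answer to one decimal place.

2.5 mOsm/kg

Calculated osmolality = 2·Na + glucose/18 + urea
= 2·142 + 80/18 + 6.1
= 284 + 4.44 + 6.10
= 294.54 mOsm/kg ≈ 294.5 mOsm/kg
Osmolar gap = measured − calculated = 297 − 294.5 = 2.5 mOsm/kg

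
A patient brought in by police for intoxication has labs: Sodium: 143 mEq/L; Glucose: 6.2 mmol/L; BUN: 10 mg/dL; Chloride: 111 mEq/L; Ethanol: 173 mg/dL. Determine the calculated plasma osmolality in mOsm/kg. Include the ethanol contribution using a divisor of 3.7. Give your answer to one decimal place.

Calculated osmolality = 2·Na + glucose + BUN/2.8 + ethanol/3.7
= 2·143 + 6.2 + 10/2.8 + 173/3.7
= 286 + 6.20 + 3.57 + 46.76
= 342.53 mOsm/kg

342.5 mOsm/kg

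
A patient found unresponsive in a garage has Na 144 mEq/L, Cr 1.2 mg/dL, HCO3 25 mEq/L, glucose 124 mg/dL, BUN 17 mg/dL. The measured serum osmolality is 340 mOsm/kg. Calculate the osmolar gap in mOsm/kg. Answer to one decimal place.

Calculated osmolality = 2·Na + glucose/18 + BUN/2.8
= 2·144 + 124/18 + 17/2.8
= 288 + 6.89 + 6.07
= 300.96 mOsm/kg ≈ 301.0 mOsm/kg
Osmolar gap = measured − calculated = 340 − 301.0 = 39.0 mOsm/kg

39.0 mOsm/kg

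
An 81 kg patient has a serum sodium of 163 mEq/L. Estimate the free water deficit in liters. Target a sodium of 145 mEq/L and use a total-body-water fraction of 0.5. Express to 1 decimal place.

5.0 L

TBW = 0.5 · 81 = 40.5 L
Free water deficit = TBW · (Na/145 − 1)
= 40.5 · (163/145 − 1)
= 40.5 · 0.1241
= 5.03 L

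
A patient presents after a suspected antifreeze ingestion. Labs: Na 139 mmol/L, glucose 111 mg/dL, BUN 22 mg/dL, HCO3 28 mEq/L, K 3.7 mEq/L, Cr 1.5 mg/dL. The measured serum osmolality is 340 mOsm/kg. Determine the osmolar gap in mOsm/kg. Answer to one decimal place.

Calculated osmolality = 2·Na + glucose/18 + BUN/2.8
= 2·139 + 111/18 + 22/2.8
= 278 + 6.17 + 7.86
= 292.03 mOsm/kg ≈ 292.0 mOsm/kg
Osmolar gap = measured − calculated = 340 − 292.0 = 48.0 mOsm/kg

48.0 mOsm/kg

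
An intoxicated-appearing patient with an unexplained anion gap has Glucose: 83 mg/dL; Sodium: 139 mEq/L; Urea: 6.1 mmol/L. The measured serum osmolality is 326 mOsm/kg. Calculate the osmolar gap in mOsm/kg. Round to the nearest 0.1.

37.3 mOsm/kg

Calculated osmolality = 2·Na + glucose/18 + urea
= 2·139 + 83/18 + 6.1
= 278 + 4.61 + 6.10
= 288.71 mOsm/kg ≈ 288.7 mOsm/kg
Osmolar gap = measured − calculated = 326 − 288.7 = 37.3 mOsm/kg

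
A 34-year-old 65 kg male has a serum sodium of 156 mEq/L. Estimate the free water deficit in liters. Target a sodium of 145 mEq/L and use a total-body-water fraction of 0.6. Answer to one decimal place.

TBW = 0.6 · 65 = 39 L
Free water deficit = TBW · (Na/145 − 1)
= 39 · (156/145 − 1)
= 39 · 0.0759
= 2.96 L

3.0 L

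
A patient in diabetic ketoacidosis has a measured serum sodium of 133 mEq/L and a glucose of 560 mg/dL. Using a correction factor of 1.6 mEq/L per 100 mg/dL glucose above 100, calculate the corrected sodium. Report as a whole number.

140 mEq/L

Corrected Na = measured Na + 1.6 · (glucose − 100)/100
= 133 + 1.6 · (560 − 100)/100
= 133 + 7.4
= 140.4 mEq/L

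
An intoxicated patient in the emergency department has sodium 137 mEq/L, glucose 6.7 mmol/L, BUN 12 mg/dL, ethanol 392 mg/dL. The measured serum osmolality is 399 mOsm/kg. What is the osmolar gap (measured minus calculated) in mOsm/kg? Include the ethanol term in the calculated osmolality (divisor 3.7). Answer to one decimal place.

8.1 mOsm/kg

Calculated osmolality = 2·Na + glucose + BUN/2.8 + ethanol/3.7
= 2·137 + 6.7 + 12/2.8 + 392/3.7
= 274 + 6.70 + 4.29 + 105.95
= 390.94 mOsm/kg ≈ 390.9 mOsm/kg
Osmolar gap = measured − calculated = 399 − 390.9 = 8.1 mOsm/kg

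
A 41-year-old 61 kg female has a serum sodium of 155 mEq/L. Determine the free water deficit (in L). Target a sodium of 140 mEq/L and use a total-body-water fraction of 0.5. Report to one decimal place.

TBW = 0.5 · 61 = 30.5 L
Free water deficit = TBW · (Na/140 − 1)
= 30.5 · (155/140 − 1)
= 30.5 · 0.1071
= 3.27 L

3.3 L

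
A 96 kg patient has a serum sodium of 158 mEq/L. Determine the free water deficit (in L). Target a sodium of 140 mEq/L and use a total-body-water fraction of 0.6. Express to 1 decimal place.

TBW = 0.6 · 96 = 57.6 L
Free water deficit = TBW · (Na/140 − 1)
= 57.6 · (158/140 − 1)
= 57.6 · 0.1286
= 7.41 L

7.4 L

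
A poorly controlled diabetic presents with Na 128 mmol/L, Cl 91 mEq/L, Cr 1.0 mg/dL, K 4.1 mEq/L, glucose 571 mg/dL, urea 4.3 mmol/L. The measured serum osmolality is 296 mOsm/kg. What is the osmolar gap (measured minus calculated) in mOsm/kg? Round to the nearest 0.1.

4.0 mOsm/kg

Calculated osmolality = 2·Na + glucose/18 + urea
= 2·128 + 571/18 + 4.3
= 256 + 31.72 + 4.30
= 292.02 mOsm/kg ≈ 292.0 mOsm/kg
Osmolar gap = measured − calculated = 296 − 292.0 = 4.0 mOsm/kg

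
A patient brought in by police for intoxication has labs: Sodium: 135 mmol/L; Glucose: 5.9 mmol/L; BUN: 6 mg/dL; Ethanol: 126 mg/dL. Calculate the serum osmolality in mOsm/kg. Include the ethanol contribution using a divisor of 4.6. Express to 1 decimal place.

Calculated osmolality = 2·Na + glucose + BUN/2.8 + ethanol/4.6
= 2·135 + 5.9 + 6/2.8 + 126/4.6
= 270 + 5.90 + 2.14 + 27.39
= 305.43 mOsm/kg

305.4 mOsm/kg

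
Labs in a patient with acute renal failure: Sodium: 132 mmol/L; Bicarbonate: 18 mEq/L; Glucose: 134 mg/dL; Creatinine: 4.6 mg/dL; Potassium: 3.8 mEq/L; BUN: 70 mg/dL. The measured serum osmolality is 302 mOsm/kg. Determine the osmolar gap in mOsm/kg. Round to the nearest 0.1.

5.6 mOsm/kg

Calculated osmolality = 2·Na + glucose/18 + BUN/2.8
= 2·132 + 134/18 + 70/2.8
= 264 + 7.44 + 25
= 296.44 mOsm/kg ≈ 296.4 mOsm/kg
Osmolar gap = measured − calculated = 302 − 296.4 = 5.6 mOsm/kg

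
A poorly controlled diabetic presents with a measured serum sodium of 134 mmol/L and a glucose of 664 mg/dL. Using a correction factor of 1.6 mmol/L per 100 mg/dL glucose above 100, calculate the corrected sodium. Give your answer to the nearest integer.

143 mmol/L

Corrected Na = measured Na + 1.6 · (glucose − 100)/100
= 134 + 1.6 · (664 − 100)/100
= 134 + 9
= 143 mmol/L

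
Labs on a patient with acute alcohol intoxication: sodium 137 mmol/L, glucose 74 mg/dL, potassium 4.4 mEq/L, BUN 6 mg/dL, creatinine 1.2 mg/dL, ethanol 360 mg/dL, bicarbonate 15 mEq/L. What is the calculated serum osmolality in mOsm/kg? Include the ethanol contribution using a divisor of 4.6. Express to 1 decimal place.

Calculated osmolality = 2·Na + glucose/18 + BUN/2.8 + ethanol/4.6
= 2·137 + 74/18 + 6/2.8 + 360/4.6
= 274 + 4.11 + 2.14 + 78.26
= 358.51 mOsm/kg

358.5 mOsm/kg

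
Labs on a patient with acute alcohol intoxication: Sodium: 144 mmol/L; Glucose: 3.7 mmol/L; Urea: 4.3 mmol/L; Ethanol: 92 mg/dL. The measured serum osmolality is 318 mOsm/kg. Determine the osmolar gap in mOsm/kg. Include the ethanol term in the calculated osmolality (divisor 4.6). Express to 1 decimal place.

Calculated osmolality = 2·Na + glucose + urea + ethanol/4.6
= 2·144 + 3.7 + 4.3 + 92/4.6
= 288 + 3.70 + 4.30 + 20
= 316 mOsm/kg ≈ 316.0 mOsm/kg
Osmolar gap = measured − calculated = 318 − 316.0 = 2.0 mOsm/kg

2.0 mOsm/kg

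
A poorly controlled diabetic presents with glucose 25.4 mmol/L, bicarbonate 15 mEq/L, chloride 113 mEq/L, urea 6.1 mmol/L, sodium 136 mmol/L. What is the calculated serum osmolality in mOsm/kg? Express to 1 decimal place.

Calculated osmolality = 2·Na + glucose + urea
= 2·136 + 25.4 + 6.1
= 272 + 25.40 + 6.10
= 303.5 mOsm/kg

303.5 mOsm/kg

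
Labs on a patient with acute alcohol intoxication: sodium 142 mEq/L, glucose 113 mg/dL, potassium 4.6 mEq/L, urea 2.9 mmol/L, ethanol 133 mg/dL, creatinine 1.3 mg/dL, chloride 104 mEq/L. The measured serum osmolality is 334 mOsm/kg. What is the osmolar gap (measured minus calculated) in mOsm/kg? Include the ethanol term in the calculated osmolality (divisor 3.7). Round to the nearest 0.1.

Calculated osmolality = 2·Na + glucose/18 + urea + ethanol/3.7
= 2·142 + 113/18 + 2.9 + 133/3.7
= 284 + 6.28 + 2.90 + 35.95
= 329.13 mOsm/kg ≈ 329.1 mOsm/kg
Osmolar gap = measured − calculated = 334 − 329.1 = 4.9 mOsm/kg

4.9 mOsm/kg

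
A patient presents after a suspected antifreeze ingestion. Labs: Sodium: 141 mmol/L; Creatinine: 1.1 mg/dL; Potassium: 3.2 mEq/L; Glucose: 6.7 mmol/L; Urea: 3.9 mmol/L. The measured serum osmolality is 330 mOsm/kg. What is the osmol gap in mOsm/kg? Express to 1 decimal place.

Calculated osmolality = 2·Na + glucose + urea
= 2·141 + 6.7 + 3.9
= 282 + 6.70 + 3.90
= 292.6 mOsm/kg ≈ 292.6 mOsm/kg
Osmolar gap = measured − calculated = 330 − 292.6 = 37.4 mOsm/kg

37.4 mOsm/kg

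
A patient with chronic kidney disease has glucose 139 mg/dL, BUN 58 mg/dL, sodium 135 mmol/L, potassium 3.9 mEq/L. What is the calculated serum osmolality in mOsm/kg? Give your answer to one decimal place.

298.4 mOsm/kg

Calculated osmolality = 2·Na + glucose/18 + BUN/2.8
= 2·135 + 139/18 + 58/2.8
= 270 + 7.72 + 20.71
= 298.43 mOsm/kg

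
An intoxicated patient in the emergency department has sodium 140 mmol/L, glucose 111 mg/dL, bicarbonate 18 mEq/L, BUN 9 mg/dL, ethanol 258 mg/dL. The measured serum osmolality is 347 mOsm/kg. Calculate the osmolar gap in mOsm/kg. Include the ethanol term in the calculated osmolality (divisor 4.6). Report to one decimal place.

1.5 mOsm/kg

Calculated osmolality = 2·Na + glucose/18 + BUN/2.8 + ethanol/4.6
= 2·140 + 111/18 + 9/2.8 + 258/4.6
= 280 + 6.17 + 3.21 + 56.09
= 345.47 mOsm/kg ≈ 345.5 mOsm/kg
Osmolar gap = measured − calculated = 347 − 345.5 = 1.5 mOsm/kg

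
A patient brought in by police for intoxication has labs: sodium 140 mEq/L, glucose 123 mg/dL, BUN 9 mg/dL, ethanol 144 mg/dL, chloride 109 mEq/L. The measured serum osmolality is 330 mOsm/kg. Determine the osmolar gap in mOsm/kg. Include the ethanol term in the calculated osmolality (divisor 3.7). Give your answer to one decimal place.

1.0 mOsm/kg

Calculated osmolality = 2·Na + glucose/18 + BUN/2.8 + ethanol/3.7
= 2·140 + 123/18 + 9/2.8 + 144/3.7
= 280 + 6.83 + 3.21 + 38.92
= 328.96 mOsm/kg ≈ 329.0 mOsm/kg
Osmolar gap = measured − calculated = 330 − 329.0 = 1.0 mOsm/kg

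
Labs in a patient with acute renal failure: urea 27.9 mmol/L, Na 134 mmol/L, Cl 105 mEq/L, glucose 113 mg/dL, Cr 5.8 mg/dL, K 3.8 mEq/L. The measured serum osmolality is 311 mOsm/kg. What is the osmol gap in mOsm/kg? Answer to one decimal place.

Calculated osmolality = 2·Na + glucose/18 + urea
= 2·134 + 113/18 + 27.9
= 268 + 6.28 + 27.90
= 302.18 mOsm/kg ≈ 302.2 mOsm/kg
Osmolar gap = measured − calculated = 311 − 302.2 = 8.8 mOsm/kg

8.8 mOsm/kg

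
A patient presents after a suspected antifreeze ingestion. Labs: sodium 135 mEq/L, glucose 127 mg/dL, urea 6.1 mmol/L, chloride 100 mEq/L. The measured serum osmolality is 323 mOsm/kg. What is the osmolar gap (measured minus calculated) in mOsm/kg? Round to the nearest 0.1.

39.8 mOsm/kg

Calculated osmolality = 2·Na + glucose/18 + urea
= 2·135 + 127/18 + 6.1
= 270 + 7.06 + 6.10
= 283.16 mOsm/kg ≈ 283.2 mOsm/kg
Osmolar gap = measured − calculated = 323 − 283.2 = 39.8 mOsm/kg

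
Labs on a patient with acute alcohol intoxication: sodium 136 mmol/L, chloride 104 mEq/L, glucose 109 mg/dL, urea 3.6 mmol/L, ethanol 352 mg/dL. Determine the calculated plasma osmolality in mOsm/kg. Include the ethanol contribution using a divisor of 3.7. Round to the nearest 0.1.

376.8 mOsm/kg

Calculated osmolality = 2·Na + glucose/18 + urea + ethanol/3.7
= 2·136 + 109/18 + 3.6 + 352/3.7
= 272 + 6.06 + 3.60 + 95.14
= 376.8 mOsm/kg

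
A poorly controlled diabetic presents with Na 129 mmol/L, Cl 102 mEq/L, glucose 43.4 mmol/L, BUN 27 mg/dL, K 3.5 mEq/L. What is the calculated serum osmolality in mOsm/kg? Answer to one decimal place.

Calculated osmolality = 2·Na + glucose + BUN/2.8
= 2·129 + 43.4 + 27/2.8
= 258 + 43.40 + 9.64
= 311.04 mOsm/kg

311.0 mOsm/kg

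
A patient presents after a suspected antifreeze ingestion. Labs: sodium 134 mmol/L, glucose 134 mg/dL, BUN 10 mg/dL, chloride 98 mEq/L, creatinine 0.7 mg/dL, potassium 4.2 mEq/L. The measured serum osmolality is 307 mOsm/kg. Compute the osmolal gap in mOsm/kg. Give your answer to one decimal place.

28.0 mOsm/kg

Calculated osmolality = 2·Na + glucose/18 + BUN/2.8
= 2·134 + 134/18 + 10/2.8
= 268 + 7.44 + 3.57
= 279.01 mOsm/kg ≈ 279.0 mOsm/kg
Osmolar gap = measured − calculated = 307 − 279.0 = 28.0 mOsm/kg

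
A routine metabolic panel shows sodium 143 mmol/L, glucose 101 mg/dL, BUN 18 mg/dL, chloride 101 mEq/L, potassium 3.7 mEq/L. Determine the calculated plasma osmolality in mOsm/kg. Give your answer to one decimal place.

298.0 mOsm/kg

Calculated osmolality = 2·Na + glucose/18 + BUN/2.8
= 2·143 + 101/18 + 18/2.8
= 286 + 5.61 + 6.43
= 298.04 mOsm/kg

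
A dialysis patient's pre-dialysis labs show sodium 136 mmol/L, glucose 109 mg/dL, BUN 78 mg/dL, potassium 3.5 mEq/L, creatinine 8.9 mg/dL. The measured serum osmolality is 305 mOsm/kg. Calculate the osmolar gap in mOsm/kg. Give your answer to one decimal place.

Calculated osmolality = 2·Na + glucose/18 + BUN/2.8
= 2·136 + 109/18 + 78/2.8
= 272 + 6.06 + 27.86
= 305.92 mOsm/kg ≈ 305.9 mOsm/kg
Osmolar gap = measured − calculated = 305 − 305.9 = -0.9 mOsm/kg

-0.9 mOsm/kg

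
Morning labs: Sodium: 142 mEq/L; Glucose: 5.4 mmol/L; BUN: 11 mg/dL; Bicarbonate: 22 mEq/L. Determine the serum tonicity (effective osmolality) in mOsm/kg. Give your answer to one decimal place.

289.4 mOsm/kg

Effective osmolality excludes urea (freely permeant across cell membranes):
2·Na + glucose
= 2·142 + 5.4
= 284 + 5.4
= 289.4 mOsm/kg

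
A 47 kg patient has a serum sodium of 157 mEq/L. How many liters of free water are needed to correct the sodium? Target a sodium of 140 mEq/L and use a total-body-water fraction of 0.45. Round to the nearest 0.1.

TBW = 0.45 · 47 = 21.15 L
Free water deficit = TBW · (Na/140 − 1)
= 21.15 · (157/140 − 1)
= 21.15 · 0.1214
= 2.57 L

2.6 L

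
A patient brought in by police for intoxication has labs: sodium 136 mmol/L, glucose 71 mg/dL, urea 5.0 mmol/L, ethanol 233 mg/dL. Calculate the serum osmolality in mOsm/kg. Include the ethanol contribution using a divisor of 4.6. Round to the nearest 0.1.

331.6 mOsm/kg

Calculated osmolality = 2·Na + glucose/18 + urea + ethanol/4.6
= 2·136 + 71/18 + 5 + 233/4.6
= 272 + 3.94 + 5 + 50.65
= 331.59 mOsm/kg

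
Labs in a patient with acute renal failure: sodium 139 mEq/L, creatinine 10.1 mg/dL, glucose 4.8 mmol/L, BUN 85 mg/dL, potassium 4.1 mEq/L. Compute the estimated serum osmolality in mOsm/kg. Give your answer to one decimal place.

Calculated osmolality = 2·Na + glucose + BUN/2.8
= 2·139 + 4.8 + 85/2.8
= 278 + 4.80 + 30.36
= 313.16 mOsm/kg

313.2 mOsm/kg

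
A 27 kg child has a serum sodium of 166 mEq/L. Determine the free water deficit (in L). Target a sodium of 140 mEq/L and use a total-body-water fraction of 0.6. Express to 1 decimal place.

TBW = 0.6 · 27 = 16.2 L
Free water deficit = TBW · (Na/140 − 1)
= 16.2 · (166/140 − 1)
= 16.2 · 0.1857
= 3.01 L

3.0 L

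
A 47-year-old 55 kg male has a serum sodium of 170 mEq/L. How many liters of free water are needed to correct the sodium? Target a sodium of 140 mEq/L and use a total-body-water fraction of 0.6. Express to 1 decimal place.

TBW = 0.6 · 55 = 33 L
Free water deficit = TBW · (Na/140 − 1)
= 33 · (170/140 − 1)
= 33 · 0.2143
= 7.07 L

7.1 L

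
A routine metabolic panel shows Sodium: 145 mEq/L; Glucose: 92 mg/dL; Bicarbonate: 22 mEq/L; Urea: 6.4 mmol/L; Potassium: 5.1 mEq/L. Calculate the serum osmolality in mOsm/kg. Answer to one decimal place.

301.5 mOsm/kg

Calculated osmolality = 2·Na + glucose/18 + urea
= 2·145 + 92/18 + 6.4
= 290 + 5.11 + 6.40
= 301.51 mOsm/kg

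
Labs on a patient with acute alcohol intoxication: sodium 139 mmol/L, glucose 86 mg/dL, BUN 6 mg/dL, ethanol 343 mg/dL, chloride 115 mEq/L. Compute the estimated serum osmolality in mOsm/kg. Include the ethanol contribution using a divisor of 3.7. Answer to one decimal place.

377.6 mOsm/kg

Calculated osmolality = 2·Na + glucose/18 + BUN/2.8 + ethanol/3.7
= 2·139 + 86/18 + 6/2.8 + 343/3.7
= 278 + 4.78 + 2.14 + 92.70
= 377.62 mOsm/kg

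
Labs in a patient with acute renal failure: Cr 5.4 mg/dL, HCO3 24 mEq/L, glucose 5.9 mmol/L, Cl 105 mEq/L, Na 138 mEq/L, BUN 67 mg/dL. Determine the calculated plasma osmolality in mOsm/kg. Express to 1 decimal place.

Calculated osmolality = 2·Na + glucose + BUN/2.8
= 2·138 + 5.9 + 67/2.8
= 276 + 5.90 + 23.93
= 305.83 mOsm/kg

305.8 mOsm/kg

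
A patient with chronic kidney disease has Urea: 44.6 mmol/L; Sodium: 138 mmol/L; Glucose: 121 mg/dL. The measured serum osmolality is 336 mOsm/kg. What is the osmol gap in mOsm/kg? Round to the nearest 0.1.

Calculated osmolality = 2·Na + glucose/18 + urea
= 2·138 + 121/18 + 44.6
= 276 + 6.72 + 44.60
= 327.32 mOsm/kg ≈ 327.3 mOsm/kg
Osmolar gap = measured − calculated = 336 − 327.3 = 8.7 mOsm/kg

8.7 mOsm/kg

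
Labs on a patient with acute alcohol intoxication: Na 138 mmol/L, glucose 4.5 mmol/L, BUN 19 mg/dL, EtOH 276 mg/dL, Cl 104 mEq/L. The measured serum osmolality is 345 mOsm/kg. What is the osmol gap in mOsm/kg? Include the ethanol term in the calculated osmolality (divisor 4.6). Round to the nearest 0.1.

Calculated osmolality = 2·Na + glucose + BUN/2.8 + ethanol/4.6
= 2·138 + 4.5 + 19/2.8 + 276/4.6
= 276 + 4.50 + 6.79 + 60
= 347.29 mOsm/kg ≈ 347.3 mOsm/kg
Osmolar gap = measured − calculated = 345 − 347.3 = -2.3 mOsm/kg

-2.3 mOsm/kg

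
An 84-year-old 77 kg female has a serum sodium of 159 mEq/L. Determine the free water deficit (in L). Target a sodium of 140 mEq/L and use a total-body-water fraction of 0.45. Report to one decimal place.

4.7 L

TBW = 0.45 · 77 = 34.65 L
Free water deficit = TBW · (Na/140 − 1)
= 34.65 · (159/140 − 1)
= 34.65 · 0.1357
= 4.7 L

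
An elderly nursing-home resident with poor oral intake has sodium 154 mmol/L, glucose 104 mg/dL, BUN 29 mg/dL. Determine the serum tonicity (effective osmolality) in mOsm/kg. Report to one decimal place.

313.8 mOsm/kg

Effective osmolality excludes urea (freely permeant across cell membranes):
2·Na + glucose/18
= 2·154 + 104/18
= 308 + 5.78
= 313.78 mOsm/kg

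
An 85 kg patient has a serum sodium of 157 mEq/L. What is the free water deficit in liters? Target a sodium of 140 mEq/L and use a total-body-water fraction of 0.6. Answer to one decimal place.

TBW = 0.6 · 85 = 51 L
Free water deficit = TBW · (Na/140 − 1)
= 51 · (157/140 − 1)
= 51 · 0.1214
= 6.19 L

6.2 L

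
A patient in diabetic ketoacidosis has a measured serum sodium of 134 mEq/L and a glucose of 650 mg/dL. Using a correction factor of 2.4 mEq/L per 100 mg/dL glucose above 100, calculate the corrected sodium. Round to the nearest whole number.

Corrected Na = measured Na + 2.4 · (glucose − 100)/100
= 134 + 2.4 · (650 − 100)/100
= 134 + 13.2
= 147.2 mEq/L

147 mEq/L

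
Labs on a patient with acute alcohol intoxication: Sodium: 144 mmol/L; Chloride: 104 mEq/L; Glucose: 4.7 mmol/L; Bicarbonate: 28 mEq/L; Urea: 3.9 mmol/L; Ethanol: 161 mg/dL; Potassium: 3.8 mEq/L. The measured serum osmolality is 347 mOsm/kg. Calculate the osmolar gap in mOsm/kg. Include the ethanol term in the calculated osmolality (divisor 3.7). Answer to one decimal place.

Calculated osmolality = 2·Na + glucose + urea + ethanol/3.7
= 2·144 + 4.7 + 3.9 + 161/3.7
= 288 + 4.70 + 3.90 + 43.51
= 340.11 mOsm/kg ≈ 340.1 mOsm/kg
Osmolar gap = measured − calculated = 347 − 340.1 = 6.9 mOsm/kg

6.9 mOsm/kg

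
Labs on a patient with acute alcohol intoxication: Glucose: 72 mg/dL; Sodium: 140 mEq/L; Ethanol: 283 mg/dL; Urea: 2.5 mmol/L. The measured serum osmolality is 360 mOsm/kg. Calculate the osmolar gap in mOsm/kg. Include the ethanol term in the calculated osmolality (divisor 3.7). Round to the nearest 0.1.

Calculated osmolality = 2·Na + glucose/18 + urea + ethanol/3.7
= 2·140 + 72/18 + 2.5 + 283/3.7
= 280 + 4 + 2.50 + 76.49
= 362.99 mOsm/kg ≈ 363.0 mOsm/kg
Osmolar gap = measured − calculated = 360 − 363.0 = -3.0 mOsm/kg

-3.0 mOsm/kg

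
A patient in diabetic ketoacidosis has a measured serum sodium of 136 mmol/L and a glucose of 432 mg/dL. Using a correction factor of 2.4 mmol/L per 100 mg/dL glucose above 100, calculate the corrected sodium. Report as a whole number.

144 mmol/L

Corrected Na = measured Na + 2.4 · (glucose − 100)/100
= 136 + 2.4 · (432 − 100)/100
= 136 + 8
= 144 mmol/L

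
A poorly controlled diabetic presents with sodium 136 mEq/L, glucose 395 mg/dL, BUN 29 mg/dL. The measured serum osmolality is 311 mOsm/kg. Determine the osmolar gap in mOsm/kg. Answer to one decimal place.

Calculated osmolality = 2·Na + glucose/18 + BUN/2.8
= 2·136 + 395/18 + 29/2.8
= 272 + 21.94 + 10.36
= 304.3 mOsm/kg ≈ 304.3 mOsm/kg
Osmolar gap = measured − calculated = 311 − 304.3 = 6.7 mOsm/kg

6.7 mOsm/kg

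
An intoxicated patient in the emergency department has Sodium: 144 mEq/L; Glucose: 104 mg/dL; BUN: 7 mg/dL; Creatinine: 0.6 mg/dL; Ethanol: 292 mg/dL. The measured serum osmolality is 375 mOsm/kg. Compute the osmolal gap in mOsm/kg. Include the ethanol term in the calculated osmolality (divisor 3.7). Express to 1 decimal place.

Calculated osmolality = 2·Na + glucose/18 + BUN/2.8 + ethanol/3.7
= 2·144 + 104/18 + 7/2.8 + 292/3.7
= 288 + 5.78 + 2.50 + 78.92
= 375.2 mOsm/kg ≈ 375.2 mOsm/kg
Osmolar gap = measured − calculated = 375 − 375.2 = -0.2 mOsm/kg

-0.2 mOsm/kg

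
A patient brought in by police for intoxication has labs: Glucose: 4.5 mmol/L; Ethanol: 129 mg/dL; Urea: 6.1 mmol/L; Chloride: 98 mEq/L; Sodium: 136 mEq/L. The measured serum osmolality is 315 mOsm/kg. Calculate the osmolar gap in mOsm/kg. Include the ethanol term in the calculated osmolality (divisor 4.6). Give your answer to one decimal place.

4.4 mOsm/kg

Calculated osmolality = 2·Na + glucose + urea + ethanol/4.6
= 2·136 + 4.5 + 6.1 + 129/4.6
= 272 + 4.50 + 6.10 + 28.04
= 310.64 mOsm/kg ≈ 310.6 mOsm/kg
Osmolar gap = measured − calculated = 315 − 310.6 = 4.4 mOsm/kg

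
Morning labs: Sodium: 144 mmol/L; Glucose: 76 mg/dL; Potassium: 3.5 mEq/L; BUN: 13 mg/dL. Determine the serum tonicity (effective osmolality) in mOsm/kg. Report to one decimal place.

Effective osmolality excludes urea (freely permeant across cell membranes):
2·Na + glucose/18
= 2·144 + 76/18
= 288 + 4.22
= 292.22 mOsm/kg

292.2 mOsm/kg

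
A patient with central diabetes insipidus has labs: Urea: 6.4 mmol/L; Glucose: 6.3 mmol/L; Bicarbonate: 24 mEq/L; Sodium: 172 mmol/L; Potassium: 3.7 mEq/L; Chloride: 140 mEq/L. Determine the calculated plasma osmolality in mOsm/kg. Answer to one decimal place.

356.7 mOsm/kg

Calculated osmolality = 2·Na + glucose + urea
= 2·172 + 6.3 + 6.4
= 344 + 6.30 + 6.40
= 356.7 mOsm/kg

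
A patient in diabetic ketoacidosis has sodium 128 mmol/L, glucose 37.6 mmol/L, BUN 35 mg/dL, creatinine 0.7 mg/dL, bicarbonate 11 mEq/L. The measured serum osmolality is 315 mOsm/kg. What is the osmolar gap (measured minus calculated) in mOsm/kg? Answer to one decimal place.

8.9 mOsm/kg

Calculated osmolality = 2·Na + glucose + BUN/2.8
= 2·128 + 37.6 + 35/2.8
= 256 + 37.60 + 12.50
= 306.1 mOsm/kg ≈ 306.1 mOsm/kg
Osmolar gap = measured − calculated = 315 − 306.1 = 8.9 mOsm/kg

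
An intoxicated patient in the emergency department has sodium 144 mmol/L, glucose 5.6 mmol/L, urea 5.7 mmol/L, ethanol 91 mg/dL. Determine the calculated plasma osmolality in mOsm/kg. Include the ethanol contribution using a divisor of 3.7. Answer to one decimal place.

Calculated osmolality = 2·Na + glucose + urea + ethanol/3.7
= 2·144 + 5.6 + 5.7 + 91/3.7
= 288 + 5.60 + 5.70 + 24.59
= 323.89 mOsm/kg

323.9 mOsm/kg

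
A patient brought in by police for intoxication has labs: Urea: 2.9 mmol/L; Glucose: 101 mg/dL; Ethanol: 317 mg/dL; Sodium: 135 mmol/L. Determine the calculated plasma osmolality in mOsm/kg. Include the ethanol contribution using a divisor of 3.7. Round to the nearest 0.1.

Calculated osmolality = 2·Na + glucose/18 + urea + ethanol/3.7
= 2·135 + 101/18 + 2.9 + 317/3.7
= 270 + 5.61 + 2.90 + 85.68
= 364.19 mOsm/kg

364.2 mOsm/kg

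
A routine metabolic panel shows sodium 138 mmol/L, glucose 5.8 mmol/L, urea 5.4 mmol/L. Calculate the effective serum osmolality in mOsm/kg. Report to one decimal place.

281.8 mOsm/kg

Effective osmolality excludes urea (freely permeant across cell membranes):
2·Na + glucose
= 2·138 + 5.8
= 276 + 5.8
= 281.8 mOsm/kg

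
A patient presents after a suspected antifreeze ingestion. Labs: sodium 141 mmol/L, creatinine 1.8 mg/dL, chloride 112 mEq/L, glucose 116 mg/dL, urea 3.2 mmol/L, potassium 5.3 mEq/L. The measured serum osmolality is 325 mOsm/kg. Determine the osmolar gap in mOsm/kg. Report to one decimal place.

Calculated osmolality = 2·Na + glucose/18 + urea
= 2·141 + 116/18 + 3.2
= 282 + 6.44 + 3.20
= 291.64 mOsm/kg ≈ 291.6 mOsm/kg
Osmolar gap = measured − calculated = 325 − 291.6 = 33.4 mOsm/kg

33.4 mOsm/kg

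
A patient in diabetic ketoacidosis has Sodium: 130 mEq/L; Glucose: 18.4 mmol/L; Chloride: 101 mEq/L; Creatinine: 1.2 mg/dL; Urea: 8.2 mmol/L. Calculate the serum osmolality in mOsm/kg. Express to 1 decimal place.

Calculated osmolality = 2·Na + glucose + urea
= 2·130 + 18.4 + 8.2
= 260 + 18.40 + 8.20
= 286.6 mOsm/kg

286.6 mOsm/kg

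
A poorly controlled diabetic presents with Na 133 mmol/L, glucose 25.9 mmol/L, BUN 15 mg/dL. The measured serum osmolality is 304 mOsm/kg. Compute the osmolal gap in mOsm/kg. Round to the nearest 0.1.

6.7 mOsm/kg

Calculated osmolality = 2·Na + glucose + BUN/2.8
= 2·133 + 25.9 + 15/2.8
= 266 + 25.90 + 5.36
= 297.26 mOsm/kg ≈ 297.3 mOsm/kg
Osmolar gap = measured − calculated = 304 − 297.3 = 6.7 mOsm/kg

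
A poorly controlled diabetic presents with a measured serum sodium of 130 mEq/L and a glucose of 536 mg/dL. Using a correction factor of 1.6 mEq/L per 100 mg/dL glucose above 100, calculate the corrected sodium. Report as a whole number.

Corrected Na = measured Na + 1.6 · (glucose − 100)/100
= 130 + 1.6 · (536 − 100)/100
= 130 + 7
= 137 mEq/L

137 mEq/L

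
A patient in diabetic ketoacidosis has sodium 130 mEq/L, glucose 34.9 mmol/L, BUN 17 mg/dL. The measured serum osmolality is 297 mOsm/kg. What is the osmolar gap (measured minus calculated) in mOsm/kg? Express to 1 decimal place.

Calculated osmolality = 2·Na + glucose + BUN/2.8
= 2·130 + 34.9 + 17/2.8
= 260 + 34.90 + 6.07
= 300.97 mOsm/kg ≈ 301.0 mOsm/kg
Osmolar gap = measured − calculated = 297 − 301.0 = -4.0 mOsm/kg

-4.0 mOsm/kg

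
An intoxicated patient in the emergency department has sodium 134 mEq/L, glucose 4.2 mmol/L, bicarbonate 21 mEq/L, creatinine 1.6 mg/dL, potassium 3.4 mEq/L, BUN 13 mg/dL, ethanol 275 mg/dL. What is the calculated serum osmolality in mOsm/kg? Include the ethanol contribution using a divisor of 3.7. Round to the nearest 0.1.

351.2 mOsm/kg

Calculated osmolality = 2·Na + glucose + BUN/2.8 + ethanol/3.7
= 2·134 + 4.2 + 13/2.8 + 275/3.7
= 268 + 4.20 + 4.64 + 74.32
= 351.16 mOsm/kg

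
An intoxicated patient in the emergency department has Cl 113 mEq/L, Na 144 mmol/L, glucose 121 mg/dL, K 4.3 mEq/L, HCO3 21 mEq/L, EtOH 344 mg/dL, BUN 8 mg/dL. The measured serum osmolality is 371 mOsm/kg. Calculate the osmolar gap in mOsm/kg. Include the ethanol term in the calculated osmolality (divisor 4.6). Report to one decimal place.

-1.4 mOsm/kg

Calculated osmolality = 2·Na + glucose/18 + BUN/2.8 + ethanol/4.6
= 2·144 + 121/18 + 8/2.8 + 344/4.6
= 288 + 6.72 + 2.86 + 74.78
= 372.36 mOsm/kg ≈ 372.4 mOsm/kg
Osmolar gap = measured − calculated = 371 − 372.4 = -1.4 mOsm/kg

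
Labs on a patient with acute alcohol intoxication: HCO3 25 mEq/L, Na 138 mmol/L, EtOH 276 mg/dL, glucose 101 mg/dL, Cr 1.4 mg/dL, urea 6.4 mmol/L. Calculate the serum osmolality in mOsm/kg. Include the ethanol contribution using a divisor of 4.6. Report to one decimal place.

Calculated osmolality = 2·Na + glucose/18 + urea + ethanol/4.6
= 2·138 + 101/18 + 6.4 + 276/4.6
= 276 + 5.61 + 6.40 + 60
= 348.01 mOsm/kg

348.0 mOsm/kg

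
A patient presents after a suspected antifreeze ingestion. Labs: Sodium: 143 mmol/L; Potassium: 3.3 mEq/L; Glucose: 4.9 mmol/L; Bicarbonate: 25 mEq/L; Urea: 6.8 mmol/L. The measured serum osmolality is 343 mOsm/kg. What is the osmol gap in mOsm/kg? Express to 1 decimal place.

45.3 mOsm/kg

Calculated osmolality = 2·Na + glucose + urea
= 2·143 + 4.9 + 6.8
= 286 + 4.90 + 6.80
= 297.7 mOsm/kg ≈ 297.7 mOsm/kg
Osmolar gap = measured − calculated = 343 − 297.7 = 45.3 mOsm/kg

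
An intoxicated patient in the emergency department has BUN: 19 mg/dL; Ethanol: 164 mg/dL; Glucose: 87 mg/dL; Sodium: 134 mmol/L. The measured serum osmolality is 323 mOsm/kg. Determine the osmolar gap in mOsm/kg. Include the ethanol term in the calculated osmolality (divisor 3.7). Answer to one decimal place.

Calculated osmolality = 2·Na + glucose/18 + BUN/2.8 + ethanol/3.7
= 2·134 + 87/18 + 19/2.8 + 164/3.7
= 268 + 4.83 + 6.79 + 44.32
= 323.94 mOsm/kg ≈ 323.9 mOsm/kg
Osmolar gap = measured − calculated = 323 − 323.9 = -0.9 mOsm/kg

-0.9 mOsm/kg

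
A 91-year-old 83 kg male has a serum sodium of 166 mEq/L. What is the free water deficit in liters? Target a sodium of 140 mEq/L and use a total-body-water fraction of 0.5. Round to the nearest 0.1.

TBW = 0.5 · 83 = 41.5 L
Free water deficit = TBW · (Na/140 − 1)
= 41.5 · (166/140 − 1)
= 41.5 · 0.1857
= 7.71 L

7.7 L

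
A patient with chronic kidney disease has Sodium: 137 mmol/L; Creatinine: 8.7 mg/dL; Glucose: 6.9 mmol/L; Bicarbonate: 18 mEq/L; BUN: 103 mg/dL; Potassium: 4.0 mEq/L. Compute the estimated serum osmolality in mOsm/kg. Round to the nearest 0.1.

317.7 mOsm/kg

Calculated osmolality = 2·Na + glucose + BUN/2.8
= 2·137 + 6.9 + 103/2.8
= 274 + 6.90 + 36.79
= 317.69 mOsm/kg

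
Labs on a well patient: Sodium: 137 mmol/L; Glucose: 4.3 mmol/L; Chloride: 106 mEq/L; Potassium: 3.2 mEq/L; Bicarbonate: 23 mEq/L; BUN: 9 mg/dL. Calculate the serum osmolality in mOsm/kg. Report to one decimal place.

281.5 mOsm/kg

Calculated osmolality = 2·Na + glucose + BUN/2.8
= 2·137 + 4.3 + 9/2.8
= 274 + 4.30 + 3.21
= 281.51 mOsm/kg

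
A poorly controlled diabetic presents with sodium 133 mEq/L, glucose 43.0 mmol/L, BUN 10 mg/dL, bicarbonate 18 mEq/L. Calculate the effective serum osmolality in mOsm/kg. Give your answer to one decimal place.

Effective osmolality excludes urea (freely permeant across cell membranes):
2·Na + glucose
= 2·133 + 43
= 266 + 43
= 309 mOsm/kg

309.0 mOsm/kg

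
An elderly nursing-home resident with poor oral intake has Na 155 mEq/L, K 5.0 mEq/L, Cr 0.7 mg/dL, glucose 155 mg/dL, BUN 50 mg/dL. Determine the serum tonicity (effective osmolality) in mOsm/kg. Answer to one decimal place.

318.6 mOsm/kg

Effective osmolality excludes urea (freely permeant across cell membranes):
2·Na + glucose/18
= 2·155 + 155/18
= 310 + 8.61
= 318.61 mOsm/kg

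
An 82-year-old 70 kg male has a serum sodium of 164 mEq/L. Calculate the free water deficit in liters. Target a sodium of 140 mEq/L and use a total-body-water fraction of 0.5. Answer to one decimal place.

6.0 L

TBW = 0.5 · 70 = 35 L
Free water deficit = TBW · (Na/140 − 1)
= 35 · (164/140 − 1)
= 35 · 0.1714
= 6 L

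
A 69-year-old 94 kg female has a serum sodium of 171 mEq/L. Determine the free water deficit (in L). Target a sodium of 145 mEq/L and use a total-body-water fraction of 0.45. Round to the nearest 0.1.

7.6 L

TBW = 0.45 · 94 = 42.3 L
Free water deficit = TBW · (Na/145 − 1)
= 42.3 · (171/145 − 1)
= 42.3 · 0.1793
= 7.58 L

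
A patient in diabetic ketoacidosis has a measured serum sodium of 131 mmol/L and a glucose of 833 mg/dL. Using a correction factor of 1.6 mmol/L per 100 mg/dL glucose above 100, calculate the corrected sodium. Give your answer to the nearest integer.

Corrected Na = measured Na + 1.6 · (glucose − 100)/100
= 131 + 1.6 · (833 − 100)/100
= 131 + 11.7
= 142.7 mmol/L

143 mmol/L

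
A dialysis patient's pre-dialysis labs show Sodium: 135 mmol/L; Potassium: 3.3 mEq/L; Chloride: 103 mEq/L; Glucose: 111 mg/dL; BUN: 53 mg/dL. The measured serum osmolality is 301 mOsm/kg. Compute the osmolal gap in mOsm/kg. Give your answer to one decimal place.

Calculated osmolality = 2·Na + glucose/18 + BUN/2.8
= 2·135 + 111/18 + 53/2.8
= 270 + 6.17 + 18.93
= 295.1 mOsm/kg ≈ 295.1 mOsm/kg
Osmolar gap = measured − calculated = 301 − 295.1 = 5.9 mOsm/kg

5.9 mOsm/kg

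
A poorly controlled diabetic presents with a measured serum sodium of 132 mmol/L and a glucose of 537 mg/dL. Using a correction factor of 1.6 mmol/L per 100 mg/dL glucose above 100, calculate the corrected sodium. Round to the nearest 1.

Corrected Na = measured Na + 1.6 · (glucose − 100)/100
= 132 + 1.6 · (537 − 100)/100
= 132 + 7
= 139 mmol/L

139 mmol/L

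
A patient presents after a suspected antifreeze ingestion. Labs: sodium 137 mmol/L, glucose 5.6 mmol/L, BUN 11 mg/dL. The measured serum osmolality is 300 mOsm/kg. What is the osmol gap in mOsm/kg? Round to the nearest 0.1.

Calculated osmolality = 2·Na + glucose + BUN/2.8
= 2·137 + 5.6 + 11/2.8
= 274 + 5.60 + 3.93
= 283.53 mOsm/kg ≈ 283.5 mOsm/kg
Osmolar gap = measured − calculated = 300 − 283.5 = 16.5 mOsm/kg

16.5 mOsm/kg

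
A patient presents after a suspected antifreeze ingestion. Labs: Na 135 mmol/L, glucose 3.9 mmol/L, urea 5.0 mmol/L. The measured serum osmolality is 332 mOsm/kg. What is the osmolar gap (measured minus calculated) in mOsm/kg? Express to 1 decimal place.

53.1 mOsm/kg

Calculated osmolality = 2·Na + glucose + urea
= 2·135 + 3.9 + 5
= 270 + 3.90 + 5
= 278.9 mOsm/kg ≈ 278.9 mOsm/kg
Osmolar gap = measured − calculated = 332 − 278.9 = 53.1 mOsm/kg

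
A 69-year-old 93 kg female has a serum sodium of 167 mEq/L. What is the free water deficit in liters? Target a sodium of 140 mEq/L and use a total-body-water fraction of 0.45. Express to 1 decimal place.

8.1 L

TBW = 0.45 · 93 = 41.85 L
Free water deficit = TBW · (Na/140 − 1)
= 41.85 · (167/140 − 1)
= 41.85 · 0.1929
= 8.07 L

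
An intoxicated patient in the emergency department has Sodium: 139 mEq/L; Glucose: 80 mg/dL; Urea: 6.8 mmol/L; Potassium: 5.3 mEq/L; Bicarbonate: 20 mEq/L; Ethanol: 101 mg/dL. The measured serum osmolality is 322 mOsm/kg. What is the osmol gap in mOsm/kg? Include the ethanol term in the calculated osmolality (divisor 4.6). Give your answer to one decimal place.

10.8 mOsm/kg

Calculated osmolality = 2·Na + glucose/18 + urea + ethanol/4.6
= 2·139 + 80/18 + 6.8 + 101/4.6
= 278 + 4.44 + 6.80 + 21.96
= 311.2 mOsm/kg ≈ 311.2 mOsm/kg
Osmolar gap = measured − calculated = 322 − 311.2 = 10.8 mOsm/kg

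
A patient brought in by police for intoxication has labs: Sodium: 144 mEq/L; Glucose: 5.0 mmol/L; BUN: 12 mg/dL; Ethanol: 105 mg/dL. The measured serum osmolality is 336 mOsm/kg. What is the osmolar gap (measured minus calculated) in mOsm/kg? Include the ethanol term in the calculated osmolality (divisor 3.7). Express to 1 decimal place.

10.3 mOsm/kg

Calculated osmolality = 2·Na + glucose + BUN/2.8 + ethanol/3.7
= 2·144 + 5 + 12/2.8 + 105/3.7
= 288 + 5 + 4.29 + 28.38
= 325.67 mOsm/kg ≈ 325.7 mOsm/kg
Osmolar gap = measured − calculated = 336 − 325.7 = 10.3 mOsm/kg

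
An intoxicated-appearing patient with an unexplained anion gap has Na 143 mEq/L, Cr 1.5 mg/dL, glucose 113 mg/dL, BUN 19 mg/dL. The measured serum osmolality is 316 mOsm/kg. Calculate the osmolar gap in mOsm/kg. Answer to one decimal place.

Calculated osmolality = 2·Na + glucose/18 + BUN/2.8
= 2·143 + 113/18 + 19/2.8
= 286 + 6.28 + 6.79
= 299.07 mOsm/kg ≈ 299.1 mOsm/kg
Osmolar gap = measured − calculated = 316 − 299.1 = 16.9 mOsm/kg

16.9 mOsm/kg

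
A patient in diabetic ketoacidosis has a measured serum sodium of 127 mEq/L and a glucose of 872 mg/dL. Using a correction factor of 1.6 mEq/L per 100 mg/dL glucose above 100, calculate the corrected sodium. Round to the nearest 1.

Corrected Na = measured Na + 1.6 · (glucose − 100)/100
= 127 + 1.6 · (872 − 100)/100
= 127 + 12.4
= 139.4 mEq/L

139 mEq/L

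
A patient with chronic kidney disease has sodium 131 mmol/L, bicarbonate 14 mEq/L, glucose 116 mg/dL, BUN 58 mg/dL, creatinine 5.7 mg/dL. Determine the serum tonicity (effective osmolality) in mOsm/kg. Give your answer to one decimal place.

Effective osmolality excludes urea (freely permeant across cell membranes):
2·Na + glucose/18
= 2·131 + 116/18
= 262 + 6.44
= 268.44 mOsm/kg

268.4 mOsm/kg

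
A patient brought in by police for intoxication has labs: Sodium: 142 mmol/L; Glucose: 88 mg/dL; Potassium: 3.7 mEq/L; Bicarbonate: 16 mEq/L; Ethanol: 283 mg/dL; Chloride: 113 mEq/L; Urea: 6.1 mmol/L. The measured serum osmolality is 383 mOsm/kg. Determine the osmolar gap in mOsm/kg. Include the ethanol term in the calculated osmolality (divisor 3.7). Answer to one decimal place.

Calculated osmolality = 2·Na + glucose/18 + urea + ethanol/3.7
= 2·142 + 88/18 + 6.1 + 283/3.7
= 284 + 4.89 + 6.10 + 76.49
= 371.48 mOsm/kg ≈ 371.5 mOsm/kg
Osmolar gap = measured − calculated = 383 − 371.5 = 11.5 mOsm/kg

11.5 mOsm/kg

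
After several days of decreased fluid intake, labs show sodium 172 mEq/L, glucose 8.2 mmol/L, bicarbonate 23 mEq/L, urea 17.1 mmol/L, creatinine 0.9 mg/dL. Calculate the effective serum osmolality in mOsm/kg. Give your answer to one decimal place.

Effective osmolality excludes urea (freely permeant across cell membranes):
2·Na + glucose
= 2·172 + 8.2
= 344 + 8.2
= 352.2 mOsm/kg

352.2 mOsm/kg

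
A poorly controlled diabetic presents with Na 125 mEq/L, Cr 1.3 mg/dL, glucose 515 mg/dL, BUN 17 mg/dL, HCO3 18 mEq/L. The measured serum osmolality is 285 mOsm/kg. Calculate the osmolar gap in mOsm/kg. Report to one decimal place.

0.3 mOsm/kg

Calculated osmolality = 2·Na + glucose/18 + BUN/2.8
= 2·125 + 515/18 + 17/2.8
= 250 + 28.61 + 6.07
= 284.68 mOsm/kg ≈ 284.7 mOsm/kg
Osmolar gap = measured − calculated = 285 − 284.7 = 0.3 mOsm/kg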